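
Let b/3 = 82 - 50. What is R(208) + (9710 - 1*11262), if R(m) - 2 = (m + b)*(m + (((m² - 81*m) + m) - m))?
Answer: 8092146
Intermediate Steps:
b = 96 (b = 3*(82 - 50) = 3*32 = 96)
R(m) = 2 + (96 + m)*(m² - 80*m) (R(m) = 2 + (m + 96)*(m + (((m² - 81*m) + m) - m)) = 2 + (96 + m)*(m + ((m² - 80*m) - m)) = 2 + (96 + m)*(m + (m² - 81*m)) = 2 + (96 + m)*(m² - 80*m))
R(208) + (9710 - 1*11262) = (2 + 208³ - 7680*208 + 16*208²) + (9710 - 1*11262) = (2 + 8998912 - 1597440 + 16*43264) + (9710 - 11262) = (2 + 8998912 - 1597440 + 692224) - 1552 = 8093698 - 1552 = 8092146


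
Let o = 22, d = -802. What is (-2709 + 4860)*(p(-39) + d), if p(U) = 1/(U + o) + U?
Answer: -30754998/17 ≈ -1.8091e+6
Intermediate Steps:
p(U) = U + 1/(22 + U) (p(U) = 1/(U + 22) + U = 1/(22 + U) + U = U + 1/(22 + U))
(-2709 + 4860)*(p(-39) + d) = (-2709 + 4860)*((1 + (-39)² + 22*(-39))/(22 - 39) - 802) = 2151*((1 + 1521 - 858)/(-17) - 802) = 2151*(-1/17*664 - 802) = 2151*(-664/17 - 802) = 2151*(-14298/17) = -30754998/17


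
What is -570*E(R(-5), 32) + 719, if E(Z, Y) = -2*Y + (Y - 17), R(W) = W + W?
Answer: 28649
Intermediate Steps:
R(W) = 2*W
E(Z, Y) = -17 - Y (E(Z, Y) = -2*Y + (-17 + Y) = -17 - Y)
-570*E(R(-5), 32) + 719 = -570*(-17 - 1*32) + 719 = -570*(-17 - 32) + 719 = -570*(-49) + 719 = 27930 + 719 = 28649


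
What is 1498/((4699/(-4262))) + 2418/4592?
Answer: -14653075805/10788904 ≈ -1358.2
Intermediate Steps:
1498/((4699/(-4262))) + 2418/4592 = 1498/((4699*(-1/4262))) + 2418*(1/4592) = 1498/(-4699/4262) + 1209/2296 = 1498*(-4262/4699) + 1209/2296 = -6384476/4699 + 1209/2296 = -14653075805/10788904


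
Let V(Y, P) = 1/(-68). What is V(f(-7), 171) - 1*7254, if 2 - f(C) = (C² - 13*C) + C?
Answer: -493273/68 ≈ -7254.0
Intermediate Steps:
f(C) = 2 - C² + 12*C (f(C) = 2 - ((C² - 13*C) + C) = 2 - (C² - 12*C) = 2 + (-C² + 12*C) = 2 - C² + 12*C)
V(Y, P) = -1/68
V(f(-7), 171) - 1*7254 = -1/68 - 1*7254 = -1/68 - 7254 = -493273/68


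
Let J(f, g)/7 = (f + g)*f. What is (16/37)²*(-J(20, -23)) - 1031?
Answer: -1303919/1369 ≈ -952.46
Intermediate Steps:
J(f, g) = 7*f*(f + g) (J(f, g) = 7*((f + g)*f) = 7*(f*(f + g)) = 7*f*(f + g))
(16/37)²*(-J(20, -23)) - 1031 = (16/37)²*(-7*20*(20 - 23)) - 1031 = (16*(1/37))²*(-7*20*(-3)) - 1031 = (16/37)²*(-1*(-420)) - 1031 = (256/1369)*420 - 1031 = 107520/1369 - 1031 = -1303919/1369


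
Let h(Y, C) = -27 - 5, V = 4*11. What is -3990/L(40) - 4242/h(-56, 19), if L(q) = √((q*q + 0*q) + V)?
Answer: 2121/16 - 665*√411/137 ≈ 34.156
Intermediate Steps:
V = 44
h(Y, C) = -32
L(q) = √(44 + q²) (L(q) = √((q*q + 0*q) + 44) = √((q² + 0) + 44) = √(q² + 44) = √(44 + q²))
-3990/L(40) - 4242/h(-56, 19) = -3990/√(44 + 40²) - 4242/(-32) = -3990/√(44 + 1600) - 4242*(-1/32) = -3990*√411/822 + 2121/16 = -665*√411/137 + 2121/16 = 2121/16 - 665*√411/137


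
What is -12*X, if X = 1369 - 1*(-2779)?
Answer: -49776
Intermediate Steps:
X = 4148 (X = 1369 + 2779 = 4148)
-12*X = -12*4148 = -49776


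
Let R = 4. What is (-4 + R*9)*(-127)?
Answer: -4064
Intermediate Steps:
(-4 + R*9)*(-127) = (-4 + 4*9)*(-127) = (-4 + 36)*(-127) = 32*(-127) = -4064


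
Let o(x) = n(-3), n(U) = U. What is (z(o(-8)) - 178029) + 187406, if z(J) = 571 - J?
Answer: 9951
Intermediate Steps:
o(x) = -3
(z(o(-8)) - 178029) + 187406 = ((571 - 1*(-3)) - 178029) + 187406 = ((571 + 3) - 178029) + 187406 = (574 - 178029) + 187406 = -177455 + 187406 = 9951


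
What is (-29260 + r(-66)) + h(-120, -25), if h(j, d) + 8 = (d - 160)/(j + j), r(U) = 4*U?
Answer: -1417499/48 ≈ -29531.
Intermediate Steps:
h(j, d) = -8 + (-160 + d)/(2*j) (h(j, d) = -8 + (d - 160)/(j + j) = -8 + (-160 + d)/((2*j)) = -8 + (-160 + d)*(1/(2*j)) = -8 + (-160 + d)/(2*j))
(-29260 + r(-66)) + h(-120, -25) = (-29260 + 4*(-66)) + (½)*(-160 - 25 - 16*(-120))/(-120) = (-29260 - 264) + (½)*(-1/120)*(-160 - 25 + 1920) = -29524 + (½)*(-1/120)*1735 = -29524 - 347/48 = -1417499/48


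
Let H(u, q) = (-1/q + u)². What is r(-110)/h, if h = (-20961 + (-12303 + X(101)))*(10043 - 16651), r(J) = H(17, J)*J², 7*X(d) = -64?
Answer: 3500641/219868928 ≈ 0.015922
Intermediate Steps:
H(u, q) = (u - 1/q)²
X(d) = -64/7 (X(d) = (⅐)*(-64) = -64/7)
r(J) = (-1 + 17*J)² (r(J) = ((-1 + J*17)²/J²)*J² = ((-1 + 17*J)²/J²)*J² = (-1 + 17*J)²)
h = 219868928 (h = (-20961 + (-12303 - 64/7))*(10043 - 16651) = (-20961 - 86185/7)*(-6608) = -232912/7*(-6608) = 219868928)
r(-110)/h = (-1 + 17*(-110))²/219868928 = (-1 - 1870)²*(1/219868928) = (-1871)²*(1/219868928) = 3500641*(1/219868928) = 3500641/219868928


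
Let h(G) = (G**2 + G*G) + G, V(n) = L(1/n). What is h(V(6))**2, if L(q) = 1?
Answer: 9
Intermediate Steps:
V(n) = 1
h(G) = G + 2*G**2 (h(G) = (G**2 + G**2) + G = 2*G**2 + G = G + 2*G**2)
h(V(6))**2 = (1*(1 + 2*1))**2 = (1*(1 + 2))**2 = (1*3)**2 = 3**2 = 9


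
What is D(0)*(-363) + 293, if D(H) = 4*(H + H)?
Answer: 293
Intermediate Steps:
D(H) = 8*H (D(H) = 4*(2*H) = 8*H)
D(0)*(-363) + 293 = (8*0)*(-363) + 293 = 0*(-363) + 293 = 0 + 293 = 293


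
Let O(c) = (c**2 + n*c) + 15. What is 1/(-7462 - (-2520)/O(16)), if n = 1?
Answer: -41/305582 ≈ -0.00013417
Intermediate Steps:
O(c) = 15 + c + c**2 (O(c) = (c**2 + 1*c) + 15 = (c**2 + c) + 15 = (c + c**2) + 15 = 15 + c + c**2)
1/(-7462 - (-2520)/O(16)) = 1/(-7462 - (-2520)/(15 + 16 + 16**2)) = 1/(-7462 - (-2520)/(15 + 16 + 256)) = 1/(-7462 - (-2520)/287) = 1/(-7462 - 10*(-36/41)) = 1/(-7462 + 360/41) = 1/(-305582/41) = -41/305582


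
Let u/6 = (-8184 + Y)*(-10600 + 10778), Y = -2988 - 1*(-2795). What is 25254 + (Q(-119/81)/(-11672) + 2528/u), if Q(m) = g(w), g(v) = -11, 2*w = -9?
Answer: 659288109523937/26106283848 ≈ 25254.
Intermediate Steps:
w = -9/2 (w = (½)*(-9) = -9/2 ≈ -4.5000)
Q(m) = -11
Y = -193 (Y = -2988 + 2795 = -193)
u = -8946636 (u = 6*((-8184 - 193)*(-10600 + 10778)) = 6*(-8377*178) = 6*(-1491106) = -8946636)
25254 + (Q(-119/81)/(-11672) + 2528/u) = 25254 + (-11/(-11672) + 2528/(-8946636)) = 25254 + (-11*(-1/11672) + 2528*(-1/8946636)) = 25254 + (11/11672 - 632/2236659) = 25254 + 17226545/26106283848 = 659288109523937/26106283848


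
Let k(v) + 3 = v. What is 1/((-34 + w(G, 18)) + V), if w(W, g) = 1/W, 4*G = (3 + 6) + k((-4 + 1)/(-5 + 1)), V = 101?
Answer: 27/1825 ≈ 0.014795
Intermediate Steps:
k(v) = -3 + v
G = 27/16 (G = ((3 + 6) + (-3 + (-4 + 1)/(-5 + 1)))/4 = (9 + (-3 - 3/(-4)))/4 = (9 + (-3 - 3*(-¼)))/4 = (9 + (-3 + ¾))/4 = (9 - 9/4)/4 = (¼)*(27/4) = 27/16 ≈ 1.6875)
w(W, g) = 1/W
1/((-34 + w(G, 18)) + V) = 1/((-34 + 1/(27/16)) + 101) = 1/((-34 + 16/27) + 101) = 1/(-902/27 + 101) = 1/(1825/27) = 27/1825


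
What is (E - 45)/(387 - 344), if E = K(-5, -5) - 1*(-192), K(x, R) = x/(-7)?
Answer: 1034/301 ≈ 3.4352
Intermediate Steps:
K(x, R) = -x/7 (K(x, R) = x*(-⅐) = -x/7)
E = 1349/7 (E = -⅐*(-5) - 1*(-192) = 5/7 + 192 = 1349/7 ≈ 192.71)
(E - 45)/(387 - 344) = (1349/7 - 45)/(387 - 344) = (1034/7)/43 = (1034/7)*(1/43) = 1034/301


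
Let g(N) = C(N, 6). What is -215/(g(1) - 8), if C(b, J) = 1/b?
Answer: 215/7 ≈ 30.714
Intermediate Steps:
g(N) = 1/N
-215/(g(1) - 8) = -215/(1/1 - 8) = -215/(1 - 8) = -215/(-7) = -1/7*(-215) = 215/7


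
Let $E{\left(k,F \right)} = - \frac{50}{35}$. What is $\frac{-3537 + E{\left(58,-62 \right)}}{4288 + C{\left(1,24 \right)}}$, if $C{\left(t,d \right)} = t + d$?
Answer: $- \frac{24769}{30191} \approx -0.82041$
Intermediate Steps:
$E{\left(k,F \right)} = - \frac{10}{7}$ ($E{\left(k,F \right)} = \left(-50\right) \frac{1}{35} = - \frac{10}{7}$)
$C{\left(t,d \right)} = d + t$
$\frac{-3537 + E{\left(58,-62 \right)}}{4288 + C{\left(1,24 \right)}} = \frac{-3537 - \frac{10}{7}}{4288 + \left(24 + 1\right)} = - \frac{24769}{7 \left(4288 + 25\right)} = - \frac{24769}{7 \cdot 4313} = \left(- \frac{24769}{7}\right) \frac{1}{4313} = - \frac{24769}{30191}$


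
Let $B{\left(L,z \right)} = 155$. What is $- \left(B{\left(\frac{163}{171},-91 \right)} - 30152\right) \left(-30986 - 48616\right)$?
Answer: $-2387821194$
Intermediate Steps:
$- \left(B{\left(\frac{163}{171},-91 \right)} - 30152\right) \left(-30986 - 48616\right) = - \left(155 - 30152\right) \left(-30986 - 48616\right) = - \left(-29997\right) \left(-79602\right) = \left(-1\right) 2387821194 = -2387821194$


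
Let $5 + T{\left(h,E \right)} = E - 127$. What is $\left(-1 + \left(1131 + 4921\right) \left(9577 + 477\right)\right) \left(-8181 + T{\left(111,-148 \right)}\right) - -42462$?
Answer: $-514824791565$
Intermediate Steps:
$T{\left(h,E \right)} = -132 + E$ ($T{\left(h,E \right)} = -5 + \left(E - 127\right) = -5 + \left(-127 + E\right) = -132 + E$)
$\left(-1 + \left(1131 + 4921\right) \left(9577 + 477\right)\right) \left(-8181 + T{\left(111,-148 \right)}\right) - -42462 = \left(-1 + \left(1131 + 4921\right) \left(9577 + 477\right)\right) \left(-8181 - 280\right) - -42462 = \left(-1 + 6052 \cdot 10054\right) \left(-8181 - 280\right) + 42462 = \left(-1 + 60846808\right) \left(-8461\right) + 42462 = 60846807 \left(-8461\right) + 42462 = -514824834027 + 42462 = -514824791565$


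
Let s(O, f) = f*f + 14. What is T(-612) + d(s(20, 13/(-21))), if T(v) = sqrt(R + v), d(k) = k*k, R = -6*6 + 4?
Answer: 40233649/194481 + 2*I*sqrt(161) ≈ 206.88 + 25.377*I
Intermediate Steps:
R = -32 (R = -36 + 4 = -32)
s(O, f) = 14 + f**2 (s(O, f) = f**2 + 14 = 14 + f**2)
d(k) = k**2
T(v) = sqrt(-32 + v)
T(-612) + d(s(20, 13/(-21))) = sqrt(-32 - 612) + (14 + (13/(-21))**2)**2 = sqrt(-644) + (14 + (13*(-1/21))**2)**2 = 2*I*sqrt(161) + (14 + (-13/21)**2)**2 = 2*I*sqrt(161) + (14 + 169/441)**2 = 2*I*sqrt(161) + (6343/441)**2 = 2*I*sqrt(161) + 40233649/194481 = 40233649/194481 + 2*I*sqrt(161)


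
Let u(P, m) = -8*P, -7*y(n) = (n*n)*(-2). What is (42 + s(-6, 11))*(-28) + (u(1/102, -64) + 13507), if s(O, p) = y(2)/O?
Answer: 629149/51 ≈ 12336.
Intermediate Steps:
y(n) = 2*n²/7 (y(n) = -n*n*(-2)/7 = -n²*(-2)/7 = -(-2)*n²/7 = 2*n²/7)
s(O, p) = 8/(7*O) (s(O, p) = ((2/7)*2²)/O = ((2/7)*4)/O = 8/(7*O))
(42 + s(-6, 11))*(-28) + (u(1/102, -64) + 13507) = (42 + (8/7)/(-6))*(-28) + (-8/102 + 13507) = (42 + (8/7)*(-⅙))*(-28) + (-8*1/102 + 13507) = (42 - 4/21)*(-28) + (-4/51 + 13507) = (878/21)*(-28) + 688853/51 = -3512/3 + 688853/51 = 629149/51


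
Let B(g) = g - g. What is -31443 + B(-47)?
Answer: -31443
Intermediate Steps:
B(g) = 0
-31443 + B(-47) = -31443 + 0 = -31443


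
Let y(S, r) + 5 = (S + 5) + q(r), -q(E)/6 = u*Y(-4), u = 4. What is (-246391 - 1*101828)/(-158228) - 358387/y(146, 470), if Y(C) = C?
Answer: -28311294619/19145588 ≈ -1478.7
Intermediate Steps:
q(E) = 96 (q(E) = -24*(-4) = -6*(-16) = 96)
y(S, r) = 96 + S (y(S, r) = -5 + ((S + 5) + 96) = -5 + ((5 + S) + 96) = -5 + (101 + S) = 96 + S)
(-246391 - 1*101828)/(-158228) - 358387/y(146, 470) = (-246391 - 1*101828)/(-158228) - 358387/(96 + 146) = (-246391 - 101828)*(-1/158228) - 358387/242 = -348219*(-1/158228) - 358387*1/242 = 348219/158228 - 358387/242 = -28311294619/19145588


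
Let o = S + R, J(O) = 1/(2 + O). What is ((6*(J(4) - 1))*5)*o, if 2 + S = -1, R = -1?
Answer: 100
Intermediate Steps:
S = -3 (S = -2 - 1 = -3)
o = -4 (o = -3 - 1 = -4)
((6*(J(4) - 1))*5)*o = ((6*(1/(2 + 4) - 1))*5)*(-4) = ((6*(1/6 - 1))*5)*(-4) = ((6*(-5/6))*5)*(-4) = -5*5*(-4) = -25*(-4) = 100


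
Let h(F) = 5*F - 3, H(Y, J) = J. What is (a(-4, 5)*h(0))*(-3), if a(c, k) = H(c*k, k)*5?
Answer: 225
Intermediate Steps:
h(F) = -3 + 5*F
a(c, k) = 5*k (a(c, k) = k*5 = 5*k)
(a(-4, 5)*h(0))*(-3) = ((5*5)*(-3 + 5*0))*(-3) = (25*(-3 + 0))*(-3) = (25*(-3))*(-3) = -75*(-3) = 225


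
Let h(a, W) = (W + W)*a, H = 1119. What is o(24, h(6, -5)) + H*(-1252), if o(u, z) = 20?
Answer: -1400968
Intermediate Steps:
h(a, W) = 2*W*a (h(a, W) = (2*W)*a = 2*W*a)
o(24, h(6, -5)) + H*(-1252) = 20 + 1119*(-1252) = 20 - 1400988 = -1400968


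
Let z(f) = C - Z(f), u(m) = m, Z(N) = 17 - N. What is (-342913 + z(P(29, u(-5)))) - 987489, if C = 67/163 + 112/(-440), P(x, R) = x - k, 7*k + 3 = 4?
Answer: -83488623594/62755 ≈ -1.3304e+6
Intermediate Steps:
k = ⅐ (k = -3/7 + (⅐)*4 = -3/7 + 4/7 = ⅐ ≈ 0.14286)
P(x, R) = -⅐ + x (P(x, R) = x - 1*⅐ = x - ⅐ = -⅐ + x)
C = 1403/8965 (C = 67*(1/163) + 112*(-1/440) = 67/163 - 14/55 = 1403/8965 ≈ 0.15650)
z(f) = -151002/8965 + f (z(f) = 1403/8965 - (17 - f) = 1403/8965 + (-17 + f) = -151002/8965 + f)
(-342913 + z(P(29, u(-5)))) - 987489 = (-342913 + (-151002/8965 + (-⅐ + 29))) - 987489 = (-342913 + (-151002/8965 + 202/7)) - 987489 = (-342913 + 753916/62755) - 987489 = -21518751399/62755 - 987489 = -83488623594/62755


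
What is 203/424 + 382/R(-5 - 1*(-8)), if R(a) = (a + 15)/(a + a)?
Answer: 162577/1272 ≈ 127.81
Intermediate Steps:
R(a) = (15 + a)/(2*a) (R(a) = (15 + a)/((2*a)) = (15 + a)*(1/(2*a)) = (15 + a)/(2*a))
203/424 + 382/R(-5 - 1*(-8)) = 203/424 + 382/(((15 + (-5 - 1*(-8)))/(2*(-5 - 1*(-8))))) = 203*(1/424) + 382/(((15 + (-5 + 8))/(2*(-5 + 8)))) = 203/424 + 382/(((½)*(15 + 3)/3)) = 203/424 + 382/(((½)*(⅓)*18)) = 203/424 + 382/3 = 162577/1272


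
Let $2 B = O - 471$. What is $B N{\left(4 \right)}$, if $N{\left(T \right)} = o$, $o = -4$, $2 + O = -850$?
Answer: $2646$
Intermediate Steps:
$O = -852$ ($O = -2 - 850 = -852$)
$N{\left(T \right)} = -4$
$B = - \frac{1323}{2}$ ($B = \frac{-852 - 471}{2} = \frac{1}{2} \left(-1323\right) = - \frac{1323}{2} \approx -661.5$)
$B N{\left(4 \right)} = \left(- \frac{1323}{2}\right) \left(-4\right) = 2646$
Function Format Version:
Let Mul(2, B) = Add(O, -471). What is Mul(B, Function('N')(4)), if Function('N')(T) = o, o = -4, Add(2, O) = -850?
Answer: 2646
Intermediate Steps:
O = -852 (O = Add(-2, -850) = -852)
Function('N')(T) = -4
B = Rational(-1323, 2) (B = Mul(Rational(1, 2), Add(-852, -471)) = Mul(Rational(1, 2), -1323) = Rational(-1323, 2) ≈ -661.50)
Mul(B, Function('N')(4)) = Mul(Rational(-1323, 2), -4) = 2646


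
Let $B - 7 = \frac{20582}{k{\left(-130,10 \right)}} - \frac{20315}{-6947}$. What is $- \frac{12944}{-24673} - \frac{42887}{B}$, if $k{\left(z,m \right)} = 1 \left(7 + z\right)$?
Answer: $\frac{22095387564319}{80941306226} \approx 272.98$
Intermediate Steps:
$k{\left(z,m \right)} = 7 + z$
$B = - \frac{3280562}{20841}$ ($B = 7 + \left(\frac{20582}{7 - 130} - \frac{20315}{-6947}\right) = 7 + \left(\frac{20582}{-123} - - \frac{20315}{6947}\right) = 7 + \left(20582 \left(- \frac{1}{123}\right) + \frac{20315}{6947}\right) = 7 + \left(- \frac{502}{3} + \frac{20315}{6947}\right) = 7 - \frac{3426449}{20841} = - \frac{3280562}{20841} \approx -157.41$)
$- \frac{12944}{-24673} - \frac{42887}{B} = - \frac{12944}{-24673} - \frac{42887}{- \frac{3280562}{20841}} = \left(-12944\right) \left(- \frac{1}{24673}\right) - - \frac{893807967}{3280562} = \frac{12944}{24673} + \frac{893807967}{3280562} = \frac{22095387564319}{80941306226}$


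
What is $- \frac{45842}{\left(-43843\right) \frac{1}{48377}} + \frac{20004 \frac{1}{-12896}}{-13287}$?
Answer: $\frac{31666728911221945}{626038405928} \approx 50583.0$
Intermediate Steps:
$- \frac{45842}{\left(-43843\right) \frac{1}{48377}} + \frac{20004 \frac{1}{-12896}}{-13287} = - \frac{45842}{\left(-43843\right) \frac{1}{48377}} + 20004 \left(- \frac{1}{12896}\right) \left(- \frac{1}{13287}\right) = - \frac{45842}{- \frac{43843}{48377}} - - \frac{1667}{14279096} = \left(-45842\right) \left(- \frac{48377}{43843}\right) + \frac{1667}{14279096} = \frac{2217698434}{43843} + \frac{1667}{14279096} = \frac{31666728911221945}{626038405928}$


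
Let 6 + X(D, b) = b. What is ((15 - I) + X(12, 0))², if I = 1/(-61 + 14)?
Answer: 179776/2209 ≈ 81.383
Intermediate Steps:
X(D, b) = -6 + b
I = -1/47 (I = 1/(-47) = -1/47 ≈ -0.021277)
((15 - I) + X(12, 0))² = ((15 - 1*(-1/47)) + (-6 + 0))² = ((15 + 1/47) - 6)² = (706/47 - 6)² = (424/47)² = 179776/2209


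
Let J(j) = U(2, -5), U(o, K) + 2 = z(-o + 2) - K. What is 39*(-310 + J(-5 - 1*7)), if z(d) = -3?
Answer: -12090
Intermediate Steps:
U(o, K) = -5 - K (U(o, K) = -2 + (-3 - K) = -5 - K)
J(j) = 0 (J(j) = -5 - 1*(-5) = -5 + 5 = 0)
39*(-310 + J(-5 - 1*7)) = 39*(-310 + 0) = 39*(-310) = -12090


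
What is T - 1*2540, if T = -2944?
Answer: -5484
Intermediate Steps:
T - 1*2540 = -2944 - 1*2540 = -2944 - 2540 = -5484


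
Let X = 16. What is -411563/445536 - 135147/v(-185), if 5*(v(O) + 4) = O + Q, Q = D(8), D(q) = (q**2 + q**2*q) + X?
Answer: -33469282649/19158048 ≈ -1747.0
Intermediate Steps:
D(q) = 16 + q**2 + q**3 (D(q) = (q**2 + q**2*q) + 16 = (q**2 + q**3) + 16 = 16 + q**2 + q**3)
Q = 592 (Q = 16 + 8**2 + 8**3 = 16 + 64 + 512 = 592)
v(O) = 572/5 + O/5 (v(O) = -4 + (O + 592)/5 = -4 + (592 + O)/5 = -4 + (592/5 + O/5) = 572/5 + O/5)
-411563/445536 - 135147/v(-185) = -411563/445536 - 135147/(572/5 + (1/5)*(-185)) = -411563*1/445536 - 135147/(572/5 - 37) = -411563/445536 - 135147/387/5 = -411563/445536 - 135147*5/387 = -411563/445536 - 225245/129 = -33469282649/19158048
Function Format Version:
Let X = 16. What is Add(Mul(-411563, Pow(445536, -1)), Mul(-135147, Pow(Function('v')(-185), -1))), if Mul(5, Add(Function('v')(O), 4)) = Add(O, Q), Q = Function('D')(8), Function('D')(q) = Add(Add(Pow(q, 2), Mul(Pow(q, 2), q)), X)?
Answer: Rational(-33469282649, 19158048) ≈ -1747.0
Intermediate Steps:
Function('D')(q) = Add(16, Pow(q, 2), Pow(q, 3)) (Function('D')(q) = Add(Add(Pow(q, 2), Mul(Pow(q, 2), q)), 16) = Add(Add(Pow(q, 2), Pow(q, 3)), 16) = Add(16, Pow(q, 2), Pow(q, 3)))
Q = 592 (Q = Add(16, Pow(8, 2), Pow(8, 3)) = Add(16, 64, 512) = 592)
Function('v')(O) = Add(Rational(572, 5), Mul(Rational(1, 5), O)) (Function('v')(O) = Add(-4, Mul(Rational(1, 5), Add(O, 592))) = Add(-4, Mul(Rational(1, 5), Add(592, O))) = Add(-4, Add(Rational(592, 5), Mul(Rational(1, 5), O))) = Add(Rational(572, 5), Mul(Rational(1, 5), O)))
Add(Mul(-411563, Pow(445536, -1)), Mul(-135147, Pow(Function('v')(-185), -1))) = Add(Mul(-411563, Pow(445536, -1)), Mul(-135147, Pow(Add(Rational(572, 5), Mul(Rational(1, 5), -185)), -1))) = Add(Mul(-411563, Rational(1, 445536)), Mul(-135147, Pow(Add(Rational(572, 5), -37), -1))) = Add(Rational(-411563, 445536), Mul(-135147, Pow(Rational(387, 5), -1))) = Add(Rational(-411563, 445536), Mul(-135147, Rational(5, 387))) = Add(Rational(-411563, 445536), Rational(-225245, 129)) = Rational(-33469282649, 19158048)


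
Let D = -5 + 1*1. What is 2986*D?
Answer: -11944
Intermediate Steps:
D = -4 (D = -5 + 1 = -4)
2986*D = 2986*(-4) = -11944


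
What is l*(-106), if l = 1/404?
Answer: -53/202 ≈ -0.26238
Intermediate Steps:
l = 1/404 ≈ 0.0024752
l*(-106) = (1/404)*(-106) = -53/202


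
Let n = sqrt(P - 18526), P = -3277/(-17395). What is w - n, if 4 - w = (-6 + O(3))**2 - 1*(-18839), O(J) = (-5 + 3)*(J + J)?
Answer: -19159 - 3*I*sqrt(12711228335)/2485 ≈ -19159.0 - 136.11*I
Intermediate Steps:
O(J) = -4*J
P = 3277/17395 (P = -3277*(-1/17395) = 3277/17395 ≈ 0.18839)
n = 3*I*sqrt(12711228335)/2485 (n = sqrt(3277/17395 - 18526) = sqrt(-322256493/17395) = 3*I*sqrt(12711228335)/2485 ≈ 136.11*I)
w = -19159 (w = 4 - ((-6 - 4*3)**2 - 1*(-18839)) = 4 - ((-6 - 12)**2 + 18839) = 4 - ((-18)**2 + 18839) = 4 - (324 + 18839) = 4 - 1*19163 = 4 - 19163 = -19159)
w - n = -19159 - 3*I*sqrt(12711228335)/2485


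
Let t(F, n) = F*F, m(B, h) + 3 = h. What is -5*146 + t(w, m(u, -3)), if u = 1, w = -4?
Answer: -714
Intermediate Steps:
m(B, h) = -3 + h
t(F, n) = F²
-5*146 + t(w, m(u, -3)) = -5*146 + (-4)² = -730 + 16 = -714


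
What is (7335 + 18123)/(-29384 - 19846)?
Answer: -4243/8205 ≈ -0.51712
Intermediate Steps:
(7335 + 18123)/(-29384 - 19846) = 25458/(-49230) = 25458*(-1/49230) = -4243/8205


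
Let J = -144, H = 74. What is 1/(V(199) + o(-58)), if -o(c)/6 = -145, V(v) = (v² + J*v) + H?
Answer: 1/11889 ≈ 8.4111e-5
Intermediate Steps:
V(v) = 74 + v² - 144*v (V(v) = (v² - 144*v) + 74 = 74 + v² - 144*v)
o(c) = 870 (o(c) = -6*(-145) = 870)
1/(V(199) + o(-58)) = 1/((74 + 199² - 144*199) + 870) = 1/((74 + 39601 - 28656) + 870) = 1/(11019 + 870) = 1/11889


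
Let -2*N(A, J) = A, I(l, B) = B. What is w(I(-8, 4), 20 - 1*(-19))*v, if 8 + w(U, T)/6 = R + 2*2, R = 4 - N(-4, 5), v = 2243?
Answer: -26916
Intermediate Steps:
N(A, J) = -A/2
R = 2 (R = 4 - (-1)*(-4)/2 = 4 - 1*2 = 4 - 2 = 2)
w(U, T) = -12 (w(U, T) = -48 + 6*(2 + 2*2) = -48 + 6*(2 + 4) = -48 + 6*6 = -48 + 36 = -12)
w(I(-8, 4), 20 - 1*(-19))*v = -12*2243 = -26916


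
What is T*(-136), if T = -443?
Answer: 60248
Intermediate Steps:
T*(-136) = -443*(-136) = 60248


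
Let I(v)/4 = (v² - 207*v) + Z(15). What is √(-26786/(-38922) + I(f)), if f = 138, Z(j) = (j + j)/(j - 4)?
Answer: I*√1744904196275955/214071 ≈ 195.13*I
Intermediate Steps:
Z(j) = 2*j/(-4 + j) (Z(j) = (2*j)/(-4 + j) = 2*j/(-4 + j))
I(v) = 120/11 - 828*v + 4*v² (I(v) = 4*((v² - 207*v) + 2*15/(-4 + 15)) = 4*((v² - 207*v) + 2*15/11) = 4*((v² - 207*v) + 2*15*(1/11)) = 4*((v² - 207*v) + 30/11) = 4*(30/11 + v² - 207*v) = 120/11 - 828*v + 4*v²)
√(-26786/(-38922) + I(f)) = √(-26786/(-38922) + (120/11 - 828*138 + 4*138²)) = √(-26786*(-1/38922) + (120/11 - 114264 + 4*19044)) = √(13393/19461 + (120/11 - 114264 + 76176)) = √(13393/19461 - 418848/11) = √(-8151053605/214071) = I*√1744904196275955/214071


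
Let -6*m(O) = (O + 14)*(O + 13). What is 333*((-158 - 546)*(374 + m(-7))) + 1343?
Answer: -86035201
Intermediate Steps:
m(O) = -(13 + O)*(14 + O)/6 (m(O) = -(O + 14)*(O + 13)/6 = -(14 + O)*(13 + O)/6 = -(13 + O)*(14 + O)/6)
333*((-158 - 546)*(374 + m(-7))) + 1343 = 333*((-158 - 546)*(374 + (-91/3 - 9/2*(-7) - ⅙*(-7)²))) + 1343 = 333*(-704*(374 + (-91/3 + 63/2 - ⅙*49))) + 1343 = 333*(-704*(374 + (-91/3 + 63/2 - 49/6))) + 1343 = 333*(-704*(374 - 7)) + 1343 = 333*(-704*367) + 1343 = 333*(-258368) + 1343 = -86036544 + 1343 = -86035201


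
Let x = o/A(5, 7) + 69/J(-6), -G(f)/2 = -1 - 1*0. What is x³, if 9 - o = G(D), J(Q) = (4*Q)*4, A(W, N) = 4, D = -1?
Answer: 35937/32768 ≈ 1.0967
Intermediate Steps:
J(Q) = 16*Q
G(f) = 2 (G(f) = -2*(-1 - 1*0) = -2*(-1 + 0) = -2*(-1) = 2)
o = 7 (o = 9 - 1*2 = 9 - 2 = 7)
x = 33/32 (x = 7/4 + 69/((16*(-6))) = 7*(¼) + 69/(-96) = 7/4 + 69*(-1/96) = 7/4 - 23/32 = 33/32 ≈ 1.0313)
x³ = (33/32)³ = 35937/32768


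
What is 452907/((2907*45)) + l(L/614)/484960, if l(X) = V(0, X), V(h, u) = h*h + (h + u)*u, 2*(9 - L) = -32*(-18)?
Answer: 1840090715402123/531480938325120 ≈ 3.4622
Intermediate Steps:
L = -279 (L = 9 - (-16)*(-18) = 9 - 1/2*576 = 9 - 288 = -279)
V(h, u) = h**2 + u*(h + u)
l(X) = X**2 (l(X) = 0**2 + X**2 + 0*X = 0 + X**2 + 0 = X**2)
452907/((2907*45)) + l(L/614)/484960 = 452907/((2907*45)) + (-279/614)**2/484960 = 452907/130815 + (-279*1/614)**2*(1/484960) = 452907*(1/130815) + (-279/614)**2*(1/484960) = 50323/14535 + (77841/376996)*(1/484960) = 50323/14535 + 77841/182827980160 = 1840090715402123/531480938325120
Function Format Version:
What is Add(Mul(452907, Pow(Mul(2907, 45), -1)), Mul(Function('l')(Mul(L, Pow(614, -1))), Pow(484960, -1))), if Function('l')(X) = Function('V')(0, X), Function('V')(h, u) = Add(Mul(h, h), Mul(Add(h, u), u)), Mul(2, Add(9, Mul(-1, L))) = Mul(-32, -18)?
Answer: Rational(1840090715402123, 531480938325120) ≈ 3.4622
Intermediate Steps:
L = -279 (L = Add(9, Mul(Rational(-1, 2), Mul(-32, -18))) = Add(9, Mul(Rational(-1, 2), 576)) = Add(9, -288) = -279)
Function('V')(h, u) = Add(Pow(h, 2), Mul(u, Add(h, u)))
Function('l')(X) = Pow(X, 2) (Function('l')(X) = Add(Pow(0, 2), Pow(X, 2), Mul(0, X)) = Add(0, Pow(X, 2), 0) = Pow(X, 2))
Add(Mul(452907, Pow(Mul(2907, 45), -1)), Mul(Function('l')(Mul(L, Pow(614, -1))), Pow(484960, -1))) = Add(Mul(452907, Pow(Mul(2907, 45), -1)), Mul(Pow(Mul(-279, Pow(614, -1)), 2), Pow(484960, -1))) = Add(Mul(452907, Pow(130815, -1)), Mul(Pow(Mul(-279, Rational(1, 614)), 2), Rational(1, 484960))) = Add(Mul(452907, Rational(1, 130815)), Mul(Pow(Rational(-279, 614), 2), Rational(1, 484960))) = Add(Rational(50323, 14535), Mul(Rational(77841, 376996), Rational(1, 484960))) = Add(Rational(50323, 14535), Rational(77841, 182827980160)) = Rational(1840090715402123, 531480938325120)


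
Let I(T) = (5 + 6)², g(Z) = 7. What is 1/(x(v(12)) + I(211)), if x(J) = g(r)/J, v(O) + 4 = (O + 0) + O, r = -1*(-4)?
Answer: 20/2427 ≈ 0.0082406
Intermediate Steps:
r = 4
v(O) = -4 + 2*O (v(O) = -4 + ((O + 0) + O) = -4 + (O + O) = -4 + 2*O)
x(J) = 7/J
I(T) = 121 (I(T) = 11² = 121)
1/(x(v(12)) + I(211)) = 1/(7/(-4 + 2*12) + 121) = 1/(7/(-4 + 24) + 121) = 1/(7/20 + 121) = 1/(2427/20) = 20/2427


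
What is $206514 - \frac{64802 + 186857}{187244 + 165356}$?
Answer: $\frac{72816584741}{352600} \approx 2.0651 \cdot 10^{5}$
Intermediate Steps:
$206514 - \frac{64802 + 186857}{187244 + 165356} = 206514 - \frac{251659}{352600} = \frac{72816584741}{352600}$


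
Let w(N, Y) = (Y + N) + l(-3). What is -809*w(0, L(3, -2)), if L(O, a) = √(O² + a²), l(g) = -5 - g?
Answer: 1618 - 809*√13 ≈ -1298.9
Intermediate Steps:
w(N, Y) = -2 + N + Y (w(N, Y) = (Y + N) + (-5 - 1*(-3)) = (N + Y) + (-5 + 3) = (N + Y) - 2 = -2 + N + Y)
-809*w(0, L(3, -2)) = -809*(-2 + 0 + √(3² + (-2)²)) = -809*(-2 + 0 + √(9 + 4)) = -809*(-2 + 0 + √13) = -809*(-2 + √13) = 1618 - 809*√13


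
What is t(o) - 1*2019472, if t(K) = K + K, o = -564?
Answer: -2020600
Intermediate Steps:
t(K) = 2*K
t(o) - 1*2019472 = 2*(-564) - 1*2019472 = -1128 - 2019472 = -2020600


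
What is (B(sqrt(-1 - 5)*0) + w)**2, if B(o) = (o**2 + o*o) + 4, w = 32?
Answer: 1296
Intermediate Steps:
B(o) = 4 + 2*o**2 (B(o) = (o**2 + o**2) + 4 = 2*o**2 + 4 = 4 + 2*o**2)
(B(sqrt(-1 - 5)*0) + w)**2 = ((4 + 2*(sqrt(-1 - 5)*0)**2) + 32)**2 = ((4 + 2*(sqrt(-6)*0)**2) + 32)**2 = ((4 + 2*((I*sqrt(6))*0)**2) + 32)**2 = ((4 + 2*0**2) + 32)**2 = ((4 + 2*0) + 32)**2 = ((4 + 0) + 32)**2 = (4 + 32)**2 = 36**2 = 1296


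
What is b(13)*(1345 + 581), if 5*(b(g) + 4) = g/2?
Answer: -26001/5 ≈ -5200.2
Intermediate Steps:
b(g) = -4 + g/10 (b(g) = -4 + (g/2)/5 = -4 + g/10)
b(13)*(1345 + 581) = (-4 + (1/10)*13)*(1345 + 581) = (-4 + 13/10)*1926 = -27/10*1926 = -26001/5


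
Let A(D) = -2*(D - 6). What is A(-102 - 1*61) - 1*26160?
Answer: -25822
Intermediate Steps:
A(D) = 12 - 2*D (A(D) = -2*(-6 + D) = 12 - 2*D)
A(-102 - 1*61) - 1*26160 = (12 - 2*(-102 - 1*61)) - 1*26160 = (12 - 2*(-102 - 61)) - 26160 = (12 - 2*(-163)) - 26160 = (12 + 326) - 26160 = 338 - 26160 = -25822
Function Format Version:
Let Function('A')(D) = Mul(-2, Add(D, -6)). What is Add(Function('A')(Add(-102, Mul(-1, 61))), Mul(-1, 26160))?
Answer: -25822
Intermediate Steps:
Function('A')(D) = Add(12, Mul(-2, D)) (Function('A')(D) = Mul(-2, Add(-6, D)) = Add(12, Mul(-2, D)))
Add(Function('A')(Add(-102, Mul(-1, 61))), Mul(-1, 26160)) = Add(Add(12, Mul(-2, Add(-102, Mul(-1, 61)))), Mul(-1, 26160)) = Add(Add(12, Mul(-2, Add(-102, -61))), -26160) = Add(Add(12, Mul(-2, -163)), -26160) = Add(Add(12, 326), -26160) = Add(338, -26160) = -25822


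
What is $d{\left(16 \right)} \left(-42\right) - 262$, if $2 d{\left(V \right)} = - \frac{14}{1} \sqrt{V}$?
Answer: $914$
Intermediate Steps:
$d{\left(V \right)} = - 7 \sqrt{V}$ ($d{\left(V \right)} = \frac{- \frac{14}{1} \sqrt{V}}{2} = \frac{\left(-14\right) 1 \sqrt{V}}{2} = \frac{\left(-14\right) \sqrt{V}}{2} = - 7 \sqrt{V}$)
$d{\left(16 \right)} \left(-42\right) - 262 = - 7 \sqrt{16} \left(-42\right) - 262 = \left(-7\right) 4 \left(-42\right) - 262 = \left(-28\right) \left(-42\right) - 262 = 1176 - 262 = 914$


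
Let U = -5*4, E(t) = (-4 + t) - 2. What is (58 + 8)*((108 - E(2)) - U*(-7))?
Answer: -1848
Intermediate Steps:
E(t) = -6 + t
U = -20 (U = -1*20 = -20)
(58 + 8)*((108 - E(2)) - U*(-7)) = (58 + 8)*((108 - (-6 + 2)) - (-20)*(-7)) = 66*((108 - 1*(-4)) - 1*140) = 66*((108 + 4) - 140) = 66*(112 - 140) = 66*(-28) = -1848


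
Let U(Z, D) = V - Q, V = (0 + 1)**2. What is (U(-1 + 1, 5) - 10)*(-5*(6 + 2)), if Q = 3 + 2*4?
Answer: 800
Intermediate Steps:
V = 1 (V = 1**2 = 1)
Q = 11 (Q = 3 + 8 = 11)
U(Z, D) = -10 (U(Z, D) = 1 - 1*11 = 1 - 11 = -10)
(U(-1 + 1, 5) - 10)*(-5*(6 + 2)) = (-10 - 10)*(-5*(6 + 2)) = -(-100)*8 = -20*(-40) = 800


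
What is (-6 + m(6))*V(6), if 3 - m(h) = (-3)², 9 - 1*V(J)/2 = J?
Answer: -72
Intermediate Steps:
V(J) = 18 - 2*J
m(h) = -6 (m(h) = 3 - 1*(-3)² = 3 - 1*9 = 3 - 9 = -6)
(-6 + m(6))*V(6) = (-6 - 6)*(18 - 2*6) = -12*(18 - 12) = -12*6 = -72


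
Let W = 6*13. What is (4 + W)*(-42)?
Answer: -3444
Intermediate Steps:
W = 78
(4 + W)*(-42) = (4 + 78)*(-42) = 82*(-42) = -3444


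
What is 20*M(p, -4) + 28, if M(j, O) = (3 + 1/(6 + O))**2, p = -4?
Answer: 273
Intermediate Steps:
20*M(p, -4) + 28 = 20*((19 + 3*(-4))**2/(6 - 4)**2) + 28 = 20*((19 - 12)**2/2**2) + 28 = 20*((1/4)*7**2) + 28 = 20*((1/4)*49) + 28 = 20*(49/4) + 28 = 245 + 28 = 273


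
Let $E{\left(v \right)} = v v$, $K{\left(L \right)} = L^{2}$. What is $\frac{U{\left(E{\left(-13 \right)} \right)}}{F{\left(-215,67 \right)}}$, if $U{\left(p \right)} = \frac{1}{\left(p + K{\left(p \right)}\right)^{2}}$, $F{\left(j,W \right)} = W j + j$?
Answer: $- \frac{1}{12067536598000} \approx -8.2867 \cdot 10^{-14}$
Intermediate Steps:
$E{\left(v \right)} = v^{2}$
$F{\left(j,W \right)} = j + W j$
$U{\left(p \right)} = \frac{1}{\left(p + p^{2}\right)^{2}}$
$\frac{U{\left(E{\left(-13 \right)} \right)}}{F{\left(-215,67 \right)}} = \frac{\frac{1}{28561} \frac{1}{\left(1 + \left(-13\right)^{2}\right)^{2}}}{\left(-215\right) \left(1 + 67\right)} = \frac{\frac{1}{28561} \frac{1}{\left(1 + 169\right)^{2}}}{\left(-215\right) 68} = \frac{\frac{1}{28561} \cdot \frac{1}{28900}}{-14620} = \frac{1}{28561} \cdot \frac{1}{28900} \left(- \frac{1}{14620}\right) = \frac{1}{825412900} \left(- \frac{1}{14620}\right) = - \frac{1}{12067536598000}$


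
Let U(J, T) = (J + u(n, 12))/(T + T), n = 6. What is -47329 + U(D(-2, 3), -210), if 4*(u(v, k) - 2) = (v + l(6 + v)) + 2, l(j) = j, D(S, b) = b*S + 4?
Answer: -3975637/84 ≈ -47329.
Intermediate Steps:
D(S, b) = 4 + S*b (D(S, b) = S*b + 4 = 4 + S*b)
u(v, k) = 4 + v/2 (u(v, k) = 2 + ((v + (6 + v)) + 2)/4 = 2 + ((6 + 2*v) + 2)/4 = 2 + (8 + 2*v)/4 = 2 + (2 + v/2) = 4 + v/2)
U(J, T) = (7 + J)/(2*T) (U(J, T) = (J + (4 + (1/2)*6))/(T + T) = (J + (4 + 3))/((2*T)) = (J + 7)*(1/(2*T)) = (7 + J)*(1/(2*T)) = (7 + J)/(2*T))
-47329 + U(D(-2, 3), -210) = -47329 + (1/2)*(7 + (4 - 2*3))/(-210) = -47329 + (1/2)*(-1/210)*(7 + (4 - 6)) = -47329 + (1/2)*(-1/210)*(7 - 2) = -47329 + (1/2)*(-1/210)*5 = -47329 - 1/84 = -3975637/84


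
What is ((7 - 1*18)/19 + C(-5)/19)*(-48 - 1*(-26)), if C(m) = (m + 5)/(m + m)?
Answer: 242/19 ≈ 12.737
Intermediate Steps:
C(m) = (5 + m)/(2*m) (C(m) = (5 + m)/((2*m)) = (5 + m)*(1/(2*m)) = (5 + m)/(2*m))
((7 - 1*18)/19 + C(-5)/19)*(-48 - 1*(-26)) = ((7 - 1*18)/19 + ((1/2)*(5 - 5)/(-5))/19)*(-48 - 1*(-26)) = ((7 - 18)*(1/19) + ((1/2)*(-1/5)*0)*(1/19))*(-48 + 26) = (-11*1/19 + 0*(1/19))*(-22) = (-11/19 + 0)*(-22) = -11/19*(-22) = 242/19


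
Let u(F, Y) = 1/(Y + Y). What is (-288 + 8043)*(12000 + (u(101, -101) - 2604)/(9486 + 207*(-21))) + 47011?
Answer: 32216086855021/346026 ≈ 9.3103e+7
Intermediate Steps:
u(F, Y) = 1/(2*Y)
(-288 + 8043)*(12000 + (u(101, -101) - 2604)/(9486 + 207*(-21))) + 47011 = (-288 + 8043)*(12000 + ((1/2)/(-101) - 2604)/(9486 + 207*(-21))) + 47011 = 7755*(12000 + ((1/2)*(-1/101) - 2604)/(9486 - 4347)) + 47011 = 7755*(12000 + (-1/202 - 2604)/5139) + 47011 = 7755*(12000 - 526009/202*1/5139) + 47011 = 7755*(12000 - 526009/1038078) + 47011 = 7755*(12456409991/1038078) + 47011 = 32199819826735/346026 + 47011 = 32216086855021/346026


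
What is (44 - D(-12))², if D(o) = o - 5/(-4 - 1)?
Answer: 3025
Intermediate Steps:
D(o) = 1 + o (D(o) = o - 5/(-5) = o - ⅕*(-5) = o + 1 = 1 + o)
(44 - D(-12))² = (44 - (1 - 12))² = (44 - 1*(-11))² = (44 + 11)² = 55² = 3025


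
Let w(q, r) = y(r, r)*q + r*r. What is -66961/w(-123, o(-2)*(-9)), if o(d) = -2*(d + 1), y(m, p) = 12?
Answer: 66961/1152 ≈ 58.126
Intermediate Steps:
o(d) = -2 - 2*d (o(d) = -2*(1 + d) = -2 - 2*d)
w(q, r) = r² + 12*q (w(q, r) = 12*q + r*r = 12*q + r² = r² + 12*q)
-66961/w(-123, o(-2)*(-9)) = -66961/(((-2 - 2*(-2))*(-9))² + 12*(-123)) = -66961/(((-2 + 4)*(-9))² - 1476) = -66961/((2*(-9))² - 1476) = -66961/((-18)² - 1476) = -66961/(324 - 1476) = -66961/(-1152) = -66961*(-1/1152) = 66961/1152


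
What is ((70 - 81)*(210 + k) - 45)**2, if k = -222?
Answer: 7569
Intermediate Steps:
((70 - 81)*(210 + k) - 45)**2 = ((70 - 81)*(210 - 222) - 45)**2 = (-11*(-12) - 45)**2 = (132 - 45)**2 = 87**2 = 7569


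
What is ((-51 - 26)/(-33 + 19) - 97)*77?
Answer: -14091/2 ≈ -7045.5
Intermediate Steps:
((-51 - 26)/(-33 + 19) - 97)*77 = (-77/(-14) - 97)*77 = (-77*(-1/14) - 97)*77 = (11/2 - 97)*77 = -183/2*77 = -14091/2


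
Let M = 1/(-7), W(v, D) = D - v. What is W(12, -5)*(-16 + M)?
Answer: 1921/7 ≈ 274.43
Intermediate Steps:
M = -1/7 ≈ -0.14286
W(12, -5)*(-16 + M) = (-5 - 1*12)*(-16 - 1/7) = (-5 - 12)*(-113/7) = -17*(-113/7) = 1921/7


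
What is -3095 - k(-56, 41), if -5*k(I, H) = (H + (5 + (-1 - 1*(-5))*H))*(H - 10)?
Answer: -1793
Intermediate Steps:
k(I, H) = -(-10 + H)*(5 + 5*H)/5 (k(I, H) = -(H + (5 + (-1 - 1*(-5))*H))*(H - 10)/5 = -(H + (5 + (-1 + 5)*H))*(-10 + H)/5 = -(H + (5 + 4*H))*(-10 + H)/5 = -(5 + 5*H)*(-10 + H)/5 = -(-10 + H)*(5 + 5*H)/5)
-3095 - k(-56, 41) = -3095 - (10 - 1*41² + 9*41) = -3095 - (10 - 1*1681 + 369) = -3095 - (10 - 1681 + 369) = -3095 - 1*(-1302) = -3095 + 1302 = -1793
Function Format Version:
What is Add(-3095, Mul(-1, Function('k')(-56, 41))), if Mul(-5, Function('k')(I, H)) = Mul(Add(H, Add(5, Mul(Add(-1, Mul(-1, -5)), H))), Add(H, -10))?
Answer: -1793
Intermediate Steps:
Function('k')(I, H) = Mul(Rational(-1, 5), Add(-10, H), Add(5, Mul(5, H))) (Function('k')(I, H) = Mul(Rational(-1, 5), Mul(Add(H, Add(5, Mul(Add(-1, Mul(-1, -5)), H))), Add(H, -10))) = Mul(Rational(-1, 5), Mul(Add(H, Add(5, Mul(Add(-1, 5), H))), Add(-10, H))) = Mul(Rational(-1, 5), Mul(Add(H, Add(5, Mul(4, H))), Add(-10, H))) = Mul(Rational(-1, 5), Mul(Add(5, Mul(5, H)), Add(-10, H))) = Mul(Rational(-1, 5), Mul(Add(-10, H), Add(5, Mul(5, H)))) = Mul(Rational(-1, 5), Add(-10, H), Add(5, Mul(5, H))))
Add(-3095, Mul(-1, Function('k')(-56, 41))) = Add(-3095, Mul(-1, Add(10, Mul(-1, Pow(41, 2)), Mul(9, 41)))) = Add(-3095, Mul(-1, Add(10, Mul(-1, 1681), 369))) = Add(-3095, Mul(-1, Add(10, -1681, 369))) = Add(-3095, Mul(-1, -1302)) = Add(-3095, 1302) = -1793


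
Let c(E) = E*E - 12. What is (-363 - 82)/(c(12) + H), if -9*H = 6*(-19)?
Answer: -1335/434 ≈ -3.0760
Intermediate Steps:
c(E) = -12 + E² (c(E) = E² - 12 = -12 + E²)
H = 38/3 (H = -2*(-19)/3 = -⅑*(-114) = 38/3 ≈ 12.667)
(-363 - 82)/(c(12) + H) = (-363 - 82)/((-12 + 12²) + 38/3) = -445/((-12 + 144) + 38/3) = -445/(132 + 38/3) = -445/434/3 = -445*3/434 = -1335/434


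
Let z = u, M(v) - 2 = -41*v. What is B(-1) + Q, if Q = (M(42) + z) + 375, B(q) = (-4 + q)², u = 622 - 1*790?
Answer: -1488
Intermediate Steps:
M(v) = 2 - 41*v
u = -168 (u = 622 - 790 = -168)
z = -168
Q = -1513 (Q = ((2 - 41*42) - 168) + 375 = ((2 - 1722) - 168) + 375 = (-1720 - 168) + 375 = -1888 + 375 = -1513)
B(-1) + Q = (-4 - 1)² - 1513 = (-5)² - 1513 = 25 - 1513 = -1488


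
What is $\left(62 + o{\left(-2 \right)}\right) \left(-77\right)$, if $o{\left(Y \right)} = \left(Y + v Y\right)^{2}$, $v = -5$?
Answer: $-9702$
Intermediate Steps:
$o{\left(Y \right)} = 16 Y^{2}$ ($o{\left(Y \right)} = \left(Y - 5 Y\right)^{2} = \left(- 4 Y\right)^{2} = 16 Y^{2}$)
$\left(62 + o{\left(-2 \right)}\right) \left(-77\right) = \left(62 + 16 \left(-2\right)^{2}\right) \left(-77\right) = \left(62 + 16 \cdot 4\right) \left(-77\right) = \left(62 + 64\right) \left(-77\right) = 126 \left(-77\right) = -9702$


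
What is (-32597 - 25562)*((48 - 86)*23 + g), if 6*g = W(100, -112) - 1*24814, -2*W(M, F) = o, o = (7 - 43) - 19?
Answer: 3493087699/12 ≈ 2.9109e+8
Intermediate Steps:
o = -55 (o = -36 - 19 = -55)
W(M, F) = 55/2 (W(M, F) = -½*(-55) = 55/2)
g = -49573/12 (g = (55/2 - 1*24814)/6 = (55/2 - 24814)/6 = (⅙)*(-49573/2) = -49573/12 ≈ -4131.1)
(-32597 - 25562)*((48 - 86)*23 + g) = (-32597 - 25562)*((48 - 86)*23 - 49573/12) = -58159*(-38*23 - 49573/12) = -58159*(-874 - 49573/12) = -58159*(-60061/12) = 3493087699/12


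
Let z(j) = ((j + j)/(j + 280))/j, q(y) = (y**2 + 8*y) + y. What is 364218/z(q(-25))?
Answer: 123834120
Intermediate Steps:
q(y) = y**2 + 9*y
z(j) = 2/(280 + j) (z(j) = ((2*j)/(280 + j))/j = (2*j/(280 + j))/j = 2/(280 + j))
364218/z(q(-25)) = 364218/((2/(280 - 25*(9 - 25)))) = 364218/((2/(280 - 25*(-16)))) = 364218/((2/(280 + 400))) = 364218/((2/680)) = 364218/((2*(1/680))) = 364218/(1/340) = 364218*340 = 123834120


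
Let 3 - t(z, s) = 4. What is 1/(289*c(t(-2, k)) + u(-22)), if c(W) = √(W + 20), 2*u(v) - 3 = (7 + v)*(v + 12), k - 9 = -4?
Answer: -18/372011 + 4*√19/21883 ≈ 0.00074838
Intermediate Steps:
k = 5 (k = 9 - 4 = 5)
u(v) = 3/2 + (7 + v)*(12 + v)/2 (u(v) = 3/2 + ((7 + v)*(v + 12))/2 = 3/2 + ((7 + v)*(12 + v))/2 = 3/2 + (7 + v)*(12 + v)/2)
t(z, s) = -1 (t(z, s) = 3 - 1*4 = 3 - 4 = -1)
c(W) = √(20 + W)
1/(289*c(t(-2, k)) + u(-22)) = 1/(289*√(20 - 1) + (87/2 + (½)*(-22)² + (19/2)*(-22))) = 1/(289*√19 + (87/2 + (½)*484 - 209)) = 1/(289*√19 + (87/2 + 242 - 209)) = 1/(289*√19 + 153/2) = 1/(153/2 + 289*√19)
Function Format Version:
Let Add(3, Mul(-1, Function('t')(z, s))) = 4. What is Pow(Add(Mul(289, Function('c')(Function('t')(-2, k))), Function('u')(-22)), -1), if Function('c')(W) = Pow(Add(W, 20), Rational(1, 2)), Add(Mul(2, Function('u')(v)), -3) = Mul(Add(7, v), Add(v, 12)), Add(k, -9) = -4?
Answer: Add(Rational(-18, 372011), Mul(Rational(4, 21883), Pow(19, Rational(1, 2)))) ≈ 0.00074838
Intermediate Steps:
k = 5 (k = Add(9, -4) = 5)
Function('u')(v) = Add(Rational(3, 2), Mul(Rational(1, 2), Add(7, v), Add(12, v))) (Function('u')(v) = Add(Rational(3, 2), Mul(Rational(1, 2), Mul(Add(7, v), Add(v, 12)))) = Add(Rational(3, 2), Mul(Rational(1, 2), Mul(Add(7, v), Add(12, v)))) = Add(Rational(3, 2), Mul(Rational(1, 2), Add(7, v), Add(12, v))))
Function('t')(z, s) = -1 (Function('t')(z, s) = Add(3, Mul(-1, 4)) = Add(3, -4) = -1)
Function('c')(W) = Pow(Add(20, W), Rational(1, 2))
Pow(Add(Mul(289, Function('c')(Function('t')(-2, k))), Function('u')(-22)), -1) = Pow(Add(Mul(289, Pow(Add(20, -1), Rational(1, 2))), Add(Rational(87, 2), Mul(Rational(1, 2), Pow(-22, 2)), Mul(Rational(19, 2), -22))), -1) = Pow(Add(Mul(289, Pow(19, Rational(1, 2))), Add(Rational(87, 2), Mul(Rational(1, 2), 484), -209)), -1) = Pow(Add(Mul(289, Pow(19, Rational(1, 2))), Add(Rational(87, 2), 242, -209)), -1) = Pow(Add(Mul(289, Pow(19, Rational(1, 2))), Rational(153, 2)), -1) = Pow(Add(Rational(153, 2), Mul(289, Pow(19, Rational(1, 2)))), -1)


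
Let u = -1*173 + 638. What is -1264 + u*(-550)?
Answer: -257014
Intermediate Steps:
u = 465 (u = -173 + 638 = 465)
-1264 + u*(-550) = -1264 + 465*(-550) = -1264 - 255750 = -257014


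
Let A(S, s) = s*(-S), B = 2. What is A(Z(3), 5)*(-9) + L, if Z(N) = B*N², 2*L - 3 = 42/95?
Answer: 154227/190 ≈ 811.72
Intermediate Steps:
L = 327/190 (L = 3/2 + (42/95)/2 = 3/2 + (42*(1/95))/2 = 3/2 + (½)*(42/95) = 3/2 + 21/95 = 327/190 ≈ 1.7211)
Z(N) = 2*N²
A(S, s) = -S*s
A(Z(3), 5)*(-9) + L = -1*2*3²*5*(-9) + 327/190 = -1*2*9*5*(-9) + 327/190 = -1*18*5*(-9) + 327/190 = -90*(-9) + 327/190 = 810 + 327/190 = 154227/190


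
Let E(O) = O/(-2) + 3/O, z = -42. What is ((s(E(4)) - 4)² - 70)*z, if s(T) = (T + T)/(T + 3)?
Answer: 11916/7 ≈ 1702.3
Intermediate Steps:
E(O) = 3/O - O/2 (E(O) = O*(-½) + 3/O = -O/2 + 3/O = 3/O - O/2)
s(T) = 2*T/(3 + T) (s(T) = (2*T)/(3 + T) = 2*T/(3 + T))
((s(E(4)) - 4)² - 70)*z = ((2*(3/4 - ½*4)/(3 + (3/4 - ½*4)) - 4)² - 70)*(-42) = ((2*(3*(¼) - 2)/(3 + (3*(¼) - 2)) - 4)² - 70)*(-42) = ((2*(¾ - 2)/(3 + (¾ - 2)) - 4)² - 70)*(-42) = ((2*(-5/4)/(3 - 5/4) - 4)² - 70)*(-42) = ((2*(-5/4)/(7/4) - 4)² - 70)*(-42) = ((2*(-5/4)*(4/7) - 4)² - 70)*(-42) = ((-10/7 - 4)² - 70)*(-42) = ((-38/7)² - 70)*(-42) = (1444/49 - 70)*(-42) = -1986/49*(-42) = 11916/7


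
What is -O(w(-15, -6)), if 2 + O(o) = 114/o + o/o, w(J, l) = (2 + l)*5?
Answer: 67/10 ≈ 6.7000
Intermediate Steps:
w(J, l) = 10 + 5*l
O(o) = -1 + 114/o (O(o) = -2 + (114/o + o/o) = -2 + (114/o + 1) = -2 + (1 + 114/o) = -1 + 114/o)
-O(w(-15, -6)) = -(114 - (10 + 5*(-6)))/(10 + 5*(-6)) = -(114 - (10 - 30))/(10 - 30) = -(114 - 1*(-20))/(-20) = -(-1)*(114 + 20)/20 = -(-1)*134/20 = -1*(-67/10) = 67/10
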